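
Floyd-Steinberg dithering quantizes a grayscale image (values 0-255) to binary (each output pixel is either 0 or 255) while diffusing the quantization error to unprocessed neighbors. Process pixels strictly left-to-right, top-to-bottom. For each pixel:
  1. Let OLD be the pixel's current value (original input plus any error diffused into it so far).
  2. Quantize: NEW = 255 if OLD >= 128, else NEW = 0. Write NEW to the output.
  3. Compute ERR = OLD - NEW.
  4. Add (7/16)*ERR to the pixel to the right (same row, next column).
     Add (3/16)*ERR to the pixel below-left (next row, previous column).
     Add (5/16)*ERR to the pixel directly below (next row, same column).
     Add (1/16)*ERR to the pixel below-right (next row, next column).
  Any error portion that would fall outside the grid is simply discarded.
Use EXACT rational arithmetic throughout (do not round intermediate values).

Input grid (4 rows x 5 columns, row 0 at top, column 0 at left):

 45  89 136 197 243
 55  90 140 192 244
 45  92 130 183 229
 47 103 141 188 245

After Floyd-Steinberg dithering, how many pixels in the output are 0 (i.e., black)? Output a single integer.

(0,0): OLD=45 → NEW=0, ERR=45
(0,1): OLD=1739/16 → NEW=0, ERR=1739/16
(0,2): OLD=46989/256 → NEW=255, ERR=-18291/256
(0,3): OLD=678875/4096 → NEW=255, ERR=-365605/4096
(0,4): OLD=13366013/65536 → NEW=255, ERR=-3345667/65536
(1,0): OLD=22897/256 → NEW=0, ERR=22897/256
(1,1): OLD=312343/2048 → NEW=255, ERR=-209897/2048
(1,2): OLD=4121571/65536 → NEW=0, ERR=4121571/65536
(1,3): OLD=46552423/262144 → NEW=255, ERR=-20294297/262144
(1,4): OLD=791038037/4194304 → NEW=255, ERR=-278509483/4194304
(2,0): OLD=1760749/32768 → NEW=0, ERR=1760749/32768
(2,1): OLD=105762303/1048576 → NEW=0, ERR=105762303/1048576
(2,2): OLD=2900101053/16777216 → NEW=255, ERR=-1378089027/16777216
(2,3): OLD=30695898599/268435456 → NEW=0, ERR=30695898599/268435456
(2,4): OLD=1088514406289/4294967296 → NEW=255, ERR=-6702254191/4294967296
(3,0): OLD=1387535901/16777216 → NEW=0, ERR=1387535901/16777216
(3,1): OLD=21294911961/134217728 → NEW=255, ERR=-12930608679/134217728
(3,2): OLD=433477590435/4294967296 → NEW=0, ERR=433477590435/4294967296
(3,3): OLD=2254547386731/8589934592 → NEW=255, ERR=64114065771/8589934592
(3,4): OLD=35036588274295/137438953472 → NEW=255, ERR=-10344861065/137438953472
Output grid:
  Row 0: ..###  (2 black, running=2)
  Row 1: .#.##  (2 black, running=4)
  Row 2: ..#.#  (3 black, running=7)
  Row 3: .#.##  (2 black, running=9)

Answer: 9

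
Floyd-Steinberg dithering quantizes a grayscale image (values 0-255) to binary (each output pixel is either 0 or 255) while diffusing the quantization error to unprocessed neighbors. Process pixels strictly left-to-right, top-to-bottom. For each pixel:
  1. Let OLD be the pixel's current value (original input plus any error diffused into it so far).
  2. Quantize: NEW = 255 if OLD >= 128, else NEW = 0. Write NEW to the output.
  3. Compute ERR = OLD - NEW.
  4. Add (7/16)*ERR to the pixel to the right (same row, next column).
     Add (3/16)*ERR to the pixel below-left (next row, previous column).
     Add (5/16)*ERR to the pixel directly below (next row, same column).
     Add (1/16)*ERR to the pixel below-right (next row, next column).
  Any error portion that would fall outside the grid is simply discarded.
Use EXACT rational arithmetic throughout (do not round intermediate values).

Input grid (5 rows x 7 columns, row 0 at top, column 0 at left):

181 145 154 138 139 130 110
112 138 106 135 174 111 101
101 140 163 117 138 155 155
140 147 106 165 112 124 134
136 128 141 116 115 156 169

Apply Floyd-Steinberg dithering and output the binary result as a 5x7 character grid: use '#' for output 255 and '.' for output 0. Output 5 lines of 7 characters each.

Answer: #.#.#.#
.#.##..
.##.###
#..#...
.##.###

Derivation:
(0,0): OLD=181 → NEW=255, ERR=-74
(0,1): OLD=901/8 → NEW=0, ERR=901/8
(0,2): OLD=26019/128 → NEW=255, ERR=-6621/128
(0,3): OLD=236277/2048 → NEW=0, ERR=236277/2048
(0,4): OLD=6208691/32768 → NEW=255, ERR=-2147149/32768
(0,5): OLD=53127397/524288 → NEW=0, ERR=53127397/524288
(0,6): OLD=1294638659/8388608 → NEW=255, ERR=-844456381/8388608
(1,0): OLD=14079/128 → NEW=0, ERR=14079/128
(1,1): OLD=211961/1024 → NEW=255, ERR=-49159/1024
(1,2): OLD=3194989/32768 → NEW=0, ERR=3194989/32768
(1,3): OLD=25977385/131072 → NEW=255, ERR=-7445975/131072
(1,4): OLD=1299227675/8388608 → NEW=255, ERR=-839867365/8388608
(1,5): OLD=5093124363/67108864 → NEW=0, ERR=5093124363/67108864
(1,6): OLD=117121846341/1073741824 → NEW=0, ERR=117121846341/1073741824
(2,0): OLD=2070467/16384 → NEW=0, ERR=2070467/16384
(2,1): OLD=107710609/524288 → NEW=255, ERR=-25982831/524288
(2,2): OLD=1326541299/8388608 → NEW=255, ERR=-812553741/8388608
(2,3): OLD=2965600539/67108864 → NEW=0, ERR=2965600539/67108864
(2,4): OLD=73403957387/536870912 → NEW=255, ERR=-63498125173/536870912
(2,5): OLD=2425218436441/17179869184 → NEW=255, ERR=-1955648205479/17179869184
(2,6): OLD=39590125682175/274877906944 → NEW=255, ERR=-30503740588545/274877906944
(3,0): OLD=1427731347/8388608 → NEW=255, ERR=-711363693/8388608
(3,1): OLD=5647125783/67108864 → NEW=0, ERR=5647125783/67108864
(3,2): OLD=63207681717/536870912 → NEW=0, ERR=63207681717/536870912
(3,3): OLD=433979796579/2147483648 → NEW=255, ERR=-113628533661/2147483648
(3,4): OLD=9155676786579/274877906944 → NEW=0, ERR=9155676786579/274877906944
(3,5): OLD=164486693295209/2199023255552 → NEW=0, ERR=164486693295209/2199023255552
(3,6): OLD=4395640119126839/35184372088832 → NEW=0, ERR=4395640119126839/35184372088832
(4,0): OLD=134515717693/1073741824 → NEW=0, ERR=134515717693/1073741824
(4,1): OLD=3880594879641/17179869184 → NEW=255, ERR=-500271762279/17179869184
(4,2): OLD=44087691010455/274877906944 → NEW=255, ERR=-26006175260265/274877906944
(4,3): OLD=157618635161005/2199023255552 → NEW=0, ERR=157618635161005/2199023255552
(4,4): OLD=2946432384611319/17592186044416 → NEW=255, ERR=-1539575056714761/17592186044416
(4,5): OLD=93783924389397367/562949953421312 → NEW=255, ERR=-49768313733037193/562949953421312
(4,6): OLD=1567598280933687921/9007199254740992 → NEW=255, ERR=-729237529025265039/9007199254740992
Row 0: #.#.#.#
Row 1: .#.##..
Row 2: .##.###
Row 3: #..#...
Row 4: .##.###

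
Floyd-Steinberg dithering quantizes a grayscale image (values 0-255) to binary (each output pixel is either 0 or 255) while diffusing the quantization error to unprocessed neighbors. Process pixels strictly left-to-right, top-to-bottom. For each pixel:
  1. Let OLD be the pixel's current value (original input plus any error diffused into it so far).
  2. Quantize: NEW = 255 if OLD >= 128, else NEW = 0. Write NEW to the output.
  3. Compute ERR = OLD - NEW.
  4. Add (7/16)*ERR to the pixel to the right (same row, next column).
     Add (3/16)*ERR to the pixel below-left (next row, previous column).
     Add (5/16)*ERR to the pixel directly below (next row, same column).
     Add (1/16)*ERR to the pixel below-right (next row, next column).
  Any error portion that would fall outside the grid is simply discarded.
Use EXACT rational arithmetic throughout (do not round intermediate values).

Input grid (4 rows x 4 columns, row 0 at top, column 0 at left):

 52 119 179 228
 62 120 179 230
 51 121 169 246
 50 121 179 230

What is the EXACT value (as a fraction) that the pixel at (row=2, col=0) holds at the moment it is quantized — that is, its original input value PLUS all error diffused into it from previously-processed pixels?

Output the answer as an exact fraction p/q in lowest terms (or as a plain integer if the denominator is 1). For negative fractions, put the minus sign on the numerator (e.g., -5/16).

(0,0): OLD=52 → NEW=0, ERR=52
(0,1): OLD=567/4 → NEW=255, ERR=-453/4
(0,2): OLD=8285/64 → NEW=255, ERR=-8035/64
(0,3): OLD=177227/1024 → NEW=255, ERR=-83893/1024
(1,0): OLD=3649/64 → NEW=0, ERR=3649/64
(1,1): OLD=45703/512 → NEW=0, ERR=45703/512
(1,2): OLD=2562131/16384 → NEW=255, ERR=-1615789/16384
(1,3): OLD=40214197/262144 → NEW=255, ERR=-26632523/262144
(2,0): OLD=700861/8192 → NEW=0, ERR=700861/8192
Target (2,0): original=51, with diffused error = 700861/8192

Answer: 700861/8192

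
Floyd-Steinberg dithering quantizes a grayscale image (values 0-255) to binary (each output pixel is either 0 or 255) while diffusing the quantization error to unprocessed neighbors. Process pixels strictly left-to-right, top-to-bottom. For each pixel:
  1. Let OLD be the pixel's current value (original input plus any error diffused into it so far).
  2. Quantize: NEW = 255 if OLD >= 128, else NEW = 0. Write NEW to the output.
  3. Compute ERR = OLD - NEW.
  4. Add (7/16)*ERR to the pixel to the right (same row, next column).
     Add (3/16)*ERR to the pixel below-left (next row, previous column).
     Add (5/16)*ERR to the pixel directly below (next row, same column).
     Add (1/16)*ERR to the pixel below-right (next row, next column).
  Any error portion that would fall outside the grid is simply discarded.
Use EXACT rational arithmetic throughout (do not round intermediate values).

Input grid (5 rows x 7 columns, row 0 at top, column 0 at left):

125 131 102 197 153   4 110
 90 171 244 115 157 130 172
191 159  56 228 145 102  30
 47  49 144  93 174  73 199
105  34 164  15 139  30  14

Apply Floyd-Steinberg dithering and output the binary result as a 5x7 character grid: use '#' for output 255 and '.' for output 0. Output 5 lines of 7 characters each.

Answer: .#.##..
.##.#.#
##.#.#.
..#.#.#
..#.#..

Derivation:
(0,0): OLD=125 → NEW=0, ERR=125
(0,1): OLD=2971/16 → NEW=255, ERR=-1109/16
(0,2): OLD=18349/256 → NEW=0, ERR=18349/256
(0,3): OLD=935355/4096 → NEW=255, ERR=-109125/4096
(0,4): OLD=9263133/65536 → NEW=255, ERR=-7448547/65536
(0,5): OLD=-47945525/1048576 → NEW=0, ERR=-47945525/1048576
(0,6): OLD=1509875085/16777216 → NEW=0, ERR=1509875085/16777216
(1,0): OLD=29713/256 → NEW=0, ERR=29713/256
(1,1): OLD=453367/2048 → NEW=255, ERR=-68873/2048
(1,2): OLD=15883203/65536 → NEW=255, ERR=-828477/65536
(1,3): OLD=22102151/262144 → NEW=0, ERR=22102151/262144
(1,4): OLD=2485226805/16777216 → NEW=255, ERR=-1792963275/16777216
(1,5): OLD=10566510789/134217728 → NEW=0, ERR=10566510789/134217728
(1,6): OLD=497590739179/2147483648 → NEW=255, ERR=-50017591061/2147483648
(2,0): OLD=7240589/32768 → NEW=255, ERR=-1115251/32768
(2,1): OLD=145211487/1048576 → NEW=255, ERR=-122175393/1048576
(2,2): OLD=247981021/16777216 → NEW=0, ERR=247981021/16777216
(2,3): OLD=32210429749/134217728 → NEW=255, ERR=-2015090891/134217728
(2,4): OLD=134288397701/1073741824 → NEW=0, ERR=134288397701/1073741824
(2,5): OLD=5850499672087/34359738368 → NEW=255, ERR=-2911233611753/34359738368
(2,6): OLD=-5182341388527/549755813888 → NEW=0, ERR=-5182341388527/549755813888
(3,0): OLD=243562813/16777216 → NEW=0, ERR=243562813/16777216
(3,1): OLD=2628590073/134217728 → NEW=0, ERR=2628590073/134217728
(3,2): OLD=157936646843/1073741824 → NEW=255, ERR=-115867518277/1073741824
(3,3): OLD=281196887245/4294967296 → NEW=0, ERR=281196887245/4294967296
(3,4): OLD=123641116831037/549755813888 → NEW=255, ERR=-16546615710403/549755813888
(3,5): OLD=173299213582727/4398046511104 → NEW=0, ERR=173299213582727/4398046511104
(3,6): OLD=14636543028588761/70368744177664 → NEW=255, ERR=-3307486736715559/70368744177664
(4,0): OLD=243114065779/2147483648 → NEW=0, ERR=243114065779/2147483648
(4,1): OLD=2416287701207/34359738368 → NEW=0, ERR=2416287701207/34359738368
(4,2): OLD=95956808814329/549755813888 → NEW=255, ERR=-44230923727111/549755813888
(4,3): OLD=-53336539704445/4398046511104 → NEW=0, ERR=-53336539704445/4398046511104
(4,4): OLD=4776939143817561/35184372088832 → NEW=255, ERR=-4195075738834599/35184372088832
(4,5): OLD=-23130553072865767/1125899906842624 → NEW=0, ERR=-23130553072865767/1125899906842624
(4,6): OLD=-129946632637379201/18014398509481984 → NEW=0, ERR=-129946632637379201/18014398509481984
Row 0: .#.##..
Row 1: .##.#.#
Row 2: ##.#.#.
Row 3: ..#.#.#
Row 4: ..#.#..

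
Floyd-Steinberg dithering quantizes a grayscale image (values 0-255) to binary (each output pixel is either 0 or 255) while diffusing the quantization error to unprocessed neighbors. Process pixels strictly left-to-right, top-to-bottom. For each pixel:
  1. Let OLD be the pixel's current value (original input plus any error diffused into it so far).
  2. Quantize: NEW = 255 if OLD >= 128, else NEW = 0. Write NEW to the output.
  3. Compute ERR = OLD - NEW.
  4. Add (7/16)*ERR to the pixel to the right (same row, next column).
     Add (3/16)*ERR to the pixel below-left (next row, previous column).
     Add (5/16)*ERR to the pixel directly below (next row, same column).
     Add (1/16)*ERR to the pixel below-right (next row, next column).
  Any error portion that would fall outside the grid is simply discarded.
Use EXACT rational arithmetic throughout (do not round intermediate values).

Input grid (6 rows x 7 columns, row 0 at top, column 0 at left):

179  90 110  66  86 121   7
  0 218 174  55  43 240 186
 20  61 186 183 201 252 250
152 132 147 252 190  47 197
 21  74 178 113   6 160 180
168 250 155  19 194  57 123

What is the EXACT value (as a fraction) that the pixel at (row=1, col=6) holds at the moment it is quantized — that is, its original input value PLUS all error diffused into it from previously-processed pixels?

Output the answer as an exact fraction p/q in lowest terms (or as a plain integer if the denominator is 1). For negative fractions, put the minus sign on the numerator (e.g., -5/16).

Answer: 91539492163/536870912

Derivation:
(0,0): OLD=179 → NEW=255, ERR=-76
(0,1): OLD=227/4 → NEW=0, ERR=227/4
(0,2): OLD=8629/64 → NEW=255, ERR=-7691/64
(0,3): OLD=13747/1024 → NEW=0, ERR=13747/1024
(0,4): OLD=1505253/16384 → NEW=0, ERR=1505253/16384
(0,5): OLD=42256195/262144 → NEW=255, ERR=-24590525/262144
(0,6): OLD=-142773547/4194304 → NEW=0, ERR=-142773547/4194304
(1,0): OLD=-839/64 → NEW=0, ERR=-839/64
(1,1): OLD=103791/512 → NEW=255, ERR=-26769/512
(1,2): OLD=1960123/16384 → NEW=0, ERR=1960123/16384
(1,3): OLD=7946351/65536 → NEW=0, ERR=7946351/65536
(1,4): OLD=453020797/4194304 → NEW=0, ERR=453020797/4194304
(1,5): OLD=8633527533/33554432 → NEW=255, ERR=77147373/33554432
(1,6): OLD=91539492163/536870912 → NEW=255, ERR=-45362590397/536870912
Target (1,6): original=186, with diffused error = 91539492163/536870912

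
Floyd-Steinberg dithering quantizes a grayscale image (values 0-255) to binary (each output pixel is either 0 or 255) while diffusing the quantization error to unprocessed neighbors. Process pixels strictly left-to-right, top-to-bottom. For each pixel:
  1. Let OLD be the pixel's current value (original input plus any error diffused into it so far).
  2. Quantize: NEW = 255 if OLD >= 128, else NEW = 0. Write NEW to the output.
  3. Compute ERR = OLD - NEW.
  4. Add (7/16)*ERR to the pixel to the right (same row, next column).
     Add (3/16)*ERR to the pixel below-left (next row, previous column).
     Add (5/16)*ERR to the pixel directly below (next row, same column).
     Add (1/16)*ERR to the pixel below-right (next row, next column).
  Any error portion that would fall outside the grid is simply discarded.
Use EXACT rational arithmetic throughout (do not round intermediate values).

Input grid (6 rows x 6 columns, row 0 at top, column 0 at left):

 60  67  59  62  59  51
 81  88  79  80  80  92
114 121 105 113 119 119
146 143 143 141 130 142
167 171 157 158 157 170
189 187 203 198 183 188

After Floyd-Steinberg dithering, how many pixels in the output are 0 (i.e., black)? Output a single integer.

(0,0): OLD=60 → NEW=0, ERR=60
(0,1): OLD=373/4 → NEW=0, ERR=373/4
(0,2): OLD=6387/64 → NEW=0, ERR=6387/64
(0,3): OLD=108197/1024 → NEW=0, ERR=108197/1024
(0,4): OLD=1724035/16384 → NEW=0, ERR=1724035/16384
(0,5): OLD=25437589/262144 → NEW=0, ERR=25437589/262144
(1,0): OLD=7503/64 → NEW=0, ERR=7503/64
(1,1): OLD=97737/512 → NEW=255, ERR=-32823/512
(1,2): OLD=1765853/16384 → NEW=0, ERR=1765853/16384
(1,3): OLD=12198857/65536 → NEW=255, ERR=-4512823/65536
(1,4): OLD=451119275/4194304 → NEW=0, ERR=451119275/4194304
(1,5): OLD=11808210493/67108864 → NEW=255, ERR=-5304549827/67108864
(2,0): OLD=1135539/8192 → NEW=255, ERR=-953421/8192
(2,1): OLD=20338177/262144 → NEW=0, ERR=20338177/262144
(2,2): OLD=653078147/4194304 → NEW=255, ERR=-416469373/4194304
(2,3): OLD=2514664427/33554432 → NEW=0, ERR=2514664427/33554432
(2,4): OLD=178535340801/1073741824 → NEW=255, ERR=-95268824319/1073741824
(2,5): OLD=1068645210903/17179869184 → NEW=0, ERR=1068645210903/17179869184
(3,0): OLD=520835555/4194304 → NEW=0, ERR=520835555/4194304
(3,1): OLD=6565955463/33554432 → NEW=255, ERR=-1990424697/33554432
(3,2): OLD=28164036277/268435456 → NEW=0, ERR=28164036277/268435456
(3,3): OLD=3220878246575/17179869184 → NEW=255, ERR=-1159988395345/17179869184
(3,4): OLD=12243073504559/137438953472 → NEW=0, ERR=12243073504559/137438953472
(3,5): OLD=428514215743585/2199023255552 → NEW=255, ERR=-132236714422175/2199023255552
(4,0): OLD=104519590413/536870912 → NEW=255, ERR=-32382492147/536870912
(4,1): OLD=1318618563145/8589934592 → NEW=255, ERR=-871814757815/8589934592
(4,2): OLD=35463853758539/274877906944 → NEW=255, ERR=-34630012512181/274877906944
(4,3): OLD=461980603716567/4398046511104 → NEW=0, ERR=461980603716567/4398046511104
(4,4): OLD=15150271506897287/70368744177664 → NEW=255, ERR=-2793758258407033/70368744177664
(4,5): OLD=156957255681183057/1125899906842624 → NEW=255, ERR=-130147220563686063/1125899906842624
(5,0): OLD=20769918561003/137438953472 → NEW=255, ERR=-14277014574357/137438953472
(5,1): OLD=362596258769243/4398046511104 → NEW=0, ERR=362596258769243/4398046511104
(5,2): OLD=7496100266812217/35184372088832 → NEW=255, ERR=-1475914615839943/35184372088832
(5,3): OLD=221977267252066275/1125899906842624 → NEW=255, ERR=-65127208992802845/1125899906842624
(5,4): OLD=293133647059175435/2251799813685248 → NEW=255, ERR=-281075305430562805/2251799813685248
(5,5): OLD=3415014231645400663/36028797018963968 → NEW=0, ERR=3415014231645400663/36028797018963968
Output grid:
  Row 0: ......  (6 black, running=6)
  Row 1: .#.#.#  (3 black, running=9)
  Row 2: #.#.#.  (3 black, running=12)
  Row 3: .#.#.#  (3 black, running=15)
  Row 4: ###.##  (1 black, running=16)
  Row 5: #.###.  (2 black, running=18)

Answer: 18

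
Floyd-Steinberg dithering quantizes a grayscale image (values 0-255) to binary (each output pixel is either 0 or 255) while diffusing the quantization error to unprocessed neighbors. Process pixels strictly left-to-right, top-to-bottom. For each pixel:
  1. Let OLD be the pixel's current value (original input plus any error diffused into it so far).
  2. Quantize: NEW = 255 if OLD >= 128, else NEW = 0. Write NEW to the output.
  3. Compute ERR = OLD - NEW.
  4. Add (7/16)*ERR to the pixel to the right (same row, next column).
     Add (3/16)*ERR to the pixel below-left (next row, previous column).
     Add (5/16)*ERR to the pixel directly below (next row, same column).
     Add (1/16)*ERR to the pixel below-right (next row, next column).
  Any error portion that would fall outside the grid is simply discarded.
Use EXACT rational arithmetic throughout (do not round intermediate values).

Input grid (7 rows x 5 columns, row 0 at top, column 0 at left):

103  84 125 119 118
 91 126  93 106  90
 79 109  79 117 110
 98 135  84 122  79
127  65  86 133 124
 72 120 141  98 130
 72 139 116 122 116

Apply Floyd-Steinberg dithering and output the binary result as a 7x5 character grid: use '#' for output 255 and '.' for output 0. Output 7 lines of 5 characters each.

(0,0): OLD=103 → NEW=0, ERR=103
(0,1): OLD=2065/16 → NEW=255, ERR=-2015/16
(0,2): OLD=17895/256 → NEW=0, ERR=17895/256
(0,3): OLD=612689/4096 → NEW=255, ERR=-431791/4096
(0,4): OLD=4710711/65536 → NEW=0, ERR=4710711/65536
(1,0): OLD=25491/256 → NEW=0, ERR=25491/256
(1,1): OLD=306693/2048 → NEW=255, ERR=-215547/2048
(1,2): OLD=2697577/65536 → NEW=0, ERR=2697577/65536
(1,3): OLD=28550517/262144 → NEW=0, ERR=28550517/262144
(1,4): OLD=643920575/4194304 → NEW=255, ERR=-425626945/4194304
(2,0): OLD=2961671/32768 → NEW=0, ERR=2961671/32768
(2,1): OLD=135889085/1048576 → NEW=255, ERR=-131497795/1048576
(2,2): OLD=852967799/16777216 → NEW=0, ERR=852967799/16777216
(2,3): OLD=42096944757/268435456 → NEW=255, ERR=-26354096523/268435456
(2,4): OLD=181002833907/4294967296 → NEW=0, ERR=181002833907/4294967296
(3,0): OLD=1723541143/16777216 → NEW=0, ERR=1723541143/16777216
(3,1): OLD=20929514955/134217728 → NEW=255, ERR=-13296005685/134217728
(3,2): OLD=130144872105/4294967296 → NEW=0, ERR=130144872105/4294967296
(3,3): OLD=993478850369/8589934592 → NEW=0, ERR=993478850369/8589934592
(3,4): OLD=18778726527205/137438953472 → NEW=255, ERR=-16268206608155/137438953472
(4,0): OLD=301784051961/2147483648 → NEW=255, ERR=-245824278279/2147483648
(4,1): OLD=-270473668743/68719476736 → NEW=0, ERR=-270473668743/68719476736
(4,2): OLD=120112211574071/1099511627776 → NEW=0, ERR=120112211574071/1099511627776
(4,3): OLD=3459252817825145/17592186044416 → NEW=255, ERR=-1026754623500935/17592186044416
(4,4): OLD=19338607203951311/281474976710656 → NEW=0, ERR=19338607203951311/281474976710656
(5,0): OLD=39021531669003/1099511627776 → NEW=0, ERR=39021531669003/1099511627776
(5,1): OLD=1298524878878433/8796093022208 → NEW=255, ERR=-944478841784607/8796093022208
(5,2): OLD=32924739727442665/281474976710656 → NEW=0, ERR=32924739727442665/281474976710656
(5,3): OLD=169612529867287143/1125899906842624 → NEW=255, ERR=-117491946377581977/1125899906842624
(5,4): OLD=1840488029764550461/18014398509481984 → NEW=0, ERR=1840488029764550461/18014398509481984
(6,0): OLD=8860523902989915/140737488355328 → NEW=0, ERR=8860523902989915/140737488355328
(6,1): OLD=707694799450413397/4503599627370496 → NEW=255, ERR=-440723105529063083/4503599627370496
(6,2): OLD=6014121824366909687/72057594037927936 → NEW=0, ERR=6014121824366909687/72057594037927936
(6,3): OLD=175672443219177394013/1152921504606846976 → NEW=255, ERR=-118322540455568584867/1152921504606846976
(6,4): OLD=1780208945795340096459/18446744073709551616 → NEW=0, ERR=1780208945795340096459/18446744073709551616
Row 0: .#.#.
Row 1: .#..#
Row 2: .#.#.
Row 3: .#..#
Row 4: #..#.
Row 5: .#.#.
Row 6: .#.#.

Answer: .#.#.
.#..#
.#.#.
.#..#
#..#.
.#.#.
.#.#.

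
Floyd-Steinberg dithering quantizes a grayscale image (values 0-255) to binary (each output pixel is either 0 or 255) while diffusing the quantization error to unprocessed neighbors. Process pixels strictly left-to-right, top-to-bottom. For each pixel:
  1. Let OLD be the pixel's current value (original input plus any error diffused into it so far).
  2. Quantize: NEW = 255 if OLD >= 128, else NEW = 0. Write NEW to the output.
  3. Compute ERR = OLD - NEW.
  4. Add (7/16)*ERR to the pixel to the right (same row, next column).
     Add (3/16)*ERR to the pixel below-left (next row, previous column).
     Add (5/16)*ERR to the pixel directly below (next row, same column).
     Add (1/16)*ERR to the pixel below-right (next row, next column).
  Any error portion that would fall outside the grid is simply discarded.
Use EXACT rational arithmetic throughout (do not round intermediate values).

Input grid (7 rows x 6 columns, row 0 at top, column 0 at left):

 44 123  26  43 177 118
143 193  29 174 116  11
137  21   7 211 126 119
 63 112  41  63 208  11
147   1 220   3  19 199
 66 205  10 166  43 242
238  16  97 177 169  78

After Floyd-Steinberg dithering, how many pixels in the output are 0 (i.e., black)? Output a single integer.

(0,0): OLD=44 → NEW=0, ERR=44
(0,1): OLD=569/4 → NEW=255, ERR=-451/4
(0,2): OLD=-1493/64 → NEW=0, ERR=-1493/64
(0,3): OLD=33581/1024 → NEW=0, ERR=33581/1024
(0,4): OLD=3135035/16384 → NEW=255, ERR=-1042885/16384
(0,5): OLD=23632797/262144 → NEW=0, ERR=23632797/262144
(1,0): OLD=8679/64 → NEW=255, ERR=-7641/64
(1,1): OLD=53201/512 → NEW=0, ERR=53201/512
(1,2): OLD=1085797/16384 → NEW=0, ERR=1085797/16384
(1,3): OLD=13097313/65536 → NEW=255, ERR=-3614367/65536
(1,4): OLD=381401315/4194304 → NEW=0, ERR=381401315/4194304
(1,5): OLD=5031651909/67108864 → NEW=0, ERR=5031651909/67108864
(2,0): OLD=976267/8192 → NEW=0, ERR=976267/8192
(2,1): OLD=28986217/262144 → NEW=0, ERR=28986217/262144
(2,2): OLD=302993915/4194304 → NEW=0, ERR=302993915/4194304
(2,3): OLD=8273249123/33554432 → NEW=255, ERR=-283131037/33554432
(2,4): OLD=173233584425/1073741824 → NEW=255, ERR=-100570580695/1073741824
(2,5): OLD=1840581257391/17179869184 → NEW=0, ERR=1840581257391/17179869184
(3,0): OLD=507402523/4194304 → NEW=0, ERR=507402523/4194304
(3,1): OLD=7397869119/33554432 → NEW=255, ERR=-1158511041/33554432
(3,2): OLD=14441364685/268435456 → NEW=0, ERR=14441364685/268435456
(3,3): OLD=1217243704007/17179869184 → NEW=0, ERR=1217243704007/17179869184
(3,4): OLD=31513222399015/137438953472 → NEW=255, ERR=-3533710736345/137438953472
(3,5): OLD=60203496623337/2199023255552 → NEW=0, ERR=60203496623337/2199023255552
(4,0): OLD=95740591861/536870912 → NEW=255, ERR=-41161490699/536870912
(4,1): OLD=-220625672527/8589934592 → NEW=0, ERR=-220625672527/8589934592
(4,2): OLD=65064190270531/274877906944 → NEW=255, ERR=-5029676000189/274877906944
(4,3): OLD=68951596871919/4398046511104 → NEW=0, ERR=68951596871919/4398046511104
(4,4): OLD=1927108967629663/70368744177664 → NEW=0, ERR=1927108967629663/70368744177664
(4,5): OLD=245367143797815097/1125899906842624 → NEW=255, ERR=-41737332447054023/1125899906842624
(5,0): OLD=5116174655651/137438953472 → NEW=0, ERR=5116174655651/137438953472
(5,1): OLD=901762161112659/4398046511104 → NEW=255, ERR=-219739699218861/4398046511104
(5,2): OLD=-571485043244287/35184372088832 → NEW=0, ERR=-571485043244287/35184372088832
(5,3): OLD=188908451527049691/1125899906842624 → NEW=255, ERR=-98196024717819429/1125899906842624
(5,4): OLD=16731911468926443/2251799813685248 → NEW=0, ERR=16731911468926443/2251799813685248
(5,5): OLD=8480386421365374343/36028797018963968 → NEW=255, ERR=-706956818470437497/36028797018963968
(6,0): OLD=16907129961531609/70368744177664 → NEW=255, ERR=-1036899803772711/70368744177664
(6,1): OLD=-7632504890208283/1125899906842624 → NEW=0, ERR=-7632504890208283/1125899906842624
(6,2): OLD=312922519278930461/4503599627370496 → NEW=0, ERR=312922519278930461/4503599627370496
(6,3): OLD=13007972668587659241/72057594037927936 → NEW=255, ERR=-5366713811083964439/72057594037927936
(6,4): OLD=149427556943234550313/1152921504606846976 → NEW=255, ERR=-144567426731511428567/1152921504606846976
(6,5): OLD=322327698345585365375/18446744073709551616 → NEW=0, ERR=322327698345585365375/18446744073709551616
Output grid:
  Row 0: .#..#.  (4 black, running=4)
  Row 1: #..#..  (4 black, running=8)
  Row 2: ...##.  (4 black, running=12)
  Row 3: .#..#.  (4 black, running=16)
  Row 4: #.#..#  (3 black, running=19)
  Row 5: .#.#.#  (3 black, running=22)
  Row 6: #..##.  (3 black, running=25)

Answer: 25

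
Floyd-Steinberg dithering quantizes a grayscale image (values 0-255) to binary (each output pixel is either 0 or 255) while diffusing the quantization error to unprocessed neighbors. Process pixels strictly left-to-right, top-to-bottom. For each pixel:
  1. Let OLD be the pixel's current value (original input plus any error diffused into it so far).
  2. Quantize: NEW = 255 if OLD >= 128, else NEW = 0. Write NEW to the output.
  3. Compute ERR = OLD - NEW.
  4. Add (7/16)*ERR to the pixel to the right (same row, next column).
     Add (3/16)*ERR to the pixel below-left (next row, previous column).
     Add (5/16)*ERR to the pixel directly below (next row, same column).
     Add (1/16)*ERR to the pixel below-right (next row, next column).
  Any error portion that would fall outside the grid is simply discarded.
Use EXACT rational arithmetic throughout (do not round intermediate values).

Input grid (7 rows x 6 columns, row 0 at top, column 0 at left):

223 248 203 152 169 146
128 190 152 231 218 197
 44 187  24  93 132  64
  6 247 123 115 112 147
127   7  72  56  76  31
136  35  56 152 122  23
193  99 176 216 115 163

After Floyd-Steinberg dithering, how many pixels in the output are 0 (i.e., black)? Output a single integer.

(0,0): OLD=223 → NEW=255, ERR=-32
(0,1): OLD=234 → NEW=255, ERR=-21
(0,2): OLD=3101/16 → NEW=255, ERR=-979/16
(0,3): OLD=32059/256 → NEW=0, ERR=32059/256
(0,4): OLD=916637/4096 → NEW=255, ERR=-127843/4096
(0,5): OLD=8673355/65536 → NEW=255, ERR=-8038325/65536
(1,0): OLD=1825/16 → NEW=0, ERR=1825/16
(1,1): OLD=28143/128 → NEW=255, ERR=-4497/128
(1,2): OLD=572115/4096 → NEW=255, ERR=-472365/4096
(1,3): OLD=3440707/16384 → NEW=255, ERR=-737213/16384
(1,4): OLD=181812293/1048576 → NEW=255, ERR=-85574587/1048576
(1,5): OLD=2030295635/16777216 → NEW=0, ERR=2030295635/16777216
(2,0): OLD=149621/2048 → NEW=0, ERR=149621/2048
(2,1): OLD=12680511/65536 → NEW=255, ERR=-4031169/65536
(2,2): OLD=-51990579/1048576 → NEW=0, ERR=-51990579/1048576
(2,3): OLD=291394837/8388608 → NEW=0, ERR=291394837/8388608
(2,4): OLD=38003021743/268435456 → NEW=255, ERR=-30448019537/268435456
(2,5): OLD=202258326713/4294967296 → NEW=0, ERR=202258326713/4294967296
(3,0): OLD=18137309/1048576 → NEW=0, ERR=18137309/1048576
(3,1): OLD=1934537105/8388608 → NEW=255, ERR=-204557935/8388608
(3,2): OLD=6677723359/67108864 → NEW=0, ERR=6677723359/67108864
(3,3): OLD=622867020177/4294967296 → NEW=255, ERR=-472349640303/4294967296
(3,4): OLD=1355130743017/34359738368 → NEW=0, ERR=1355130743017/34359738368
(3,5): OLD=94493006410439/549755813888 → NEW=255, ERR=-45694726131001/549755813888
(4,0): OLD=17157470011/134217728 → NEW=0, ERR=17157470011/134217728
(4,1): OLD=161157956519/2147483648 → NEW=0, ERR=161157956519/2147483648
(4,2): OLD=7819102607509/68719476736 → NEW=0, ERR=7819102607509/68719476736
(4,3): OLD=93487171361497/1099511627776 → NEW=0, ERR=93487171361497/1099511627776
(4,4): OLD=1813147393085241/17592186044416 → NEW=0, ERR=1813147393085241/17592186044416
(4,5): OLD=14800426789091567/281474976710656 → NEW=0, ERR=14800426789091567/281474976710656
(5,0): OLD=6528995888485/34359738368 → NEW=255, ERR=-2232737395355/34359738368
(5,1): OLD=65251788948389/1099511627776 → NEW=0, ERR=65251788948389/1099511627776
(5,2): OLD=1215213768774479/8796093022208 → NEW=255, ERR=-1027789951888561/8796093022208
(5,3): OLD=43315243289277645/281474976710656 → NEW=255, ERR=-28460875771939635/281474976710656
(5,4): OLD=70449851477282535/562949953421312 → NEW=0, ERR=70449851477282535/562949953421312
(5,5): OLD=906339527669663943/9007199254740992 → NEW=0, ERR=906339527669663943/9007199254740992
(6,0): OLD=3233809290160655/17592186044416 → NEW=255, ERR=-1252198151165425/17592186044416
(6,1): OLD=17010877494314963/281474976710656 → NEW=0, ERR=17010877494314963/281474976710656
(6,2): OLD=169646278807552739/1125899906842624 → NEW=255, ERR=-117458197437316381/1125899906842624
(6,3): OLD=2790827175570060579/18014398509481984 → NEW=255, ERR=-1802844444347845341/18014398509481984
(6,4): OLD=35415099499990985791/288230376151711744 → NEW=0, ERR=35415099499990985791/288230376151711744
(6,5): OLD=1180695165887116017689/4611686018427387904 → NEW=255, ERR=4715231188132102169/4611686018427387904
Output grid:
  Row 0: ###.##  (1 black, running=1)
  Row 1: .####.  (2 black, running=3)
  Row 2: .#..#.  (4 black, running=7)
  Row 3: .#.#.#  (3 black, running=10)
  Row 4: ......  (6 black, running=16)
  Row 5: #.##..  (3 black, running=19)
  Row 6: #.##.#  (2 black, running=21)

Answer: 21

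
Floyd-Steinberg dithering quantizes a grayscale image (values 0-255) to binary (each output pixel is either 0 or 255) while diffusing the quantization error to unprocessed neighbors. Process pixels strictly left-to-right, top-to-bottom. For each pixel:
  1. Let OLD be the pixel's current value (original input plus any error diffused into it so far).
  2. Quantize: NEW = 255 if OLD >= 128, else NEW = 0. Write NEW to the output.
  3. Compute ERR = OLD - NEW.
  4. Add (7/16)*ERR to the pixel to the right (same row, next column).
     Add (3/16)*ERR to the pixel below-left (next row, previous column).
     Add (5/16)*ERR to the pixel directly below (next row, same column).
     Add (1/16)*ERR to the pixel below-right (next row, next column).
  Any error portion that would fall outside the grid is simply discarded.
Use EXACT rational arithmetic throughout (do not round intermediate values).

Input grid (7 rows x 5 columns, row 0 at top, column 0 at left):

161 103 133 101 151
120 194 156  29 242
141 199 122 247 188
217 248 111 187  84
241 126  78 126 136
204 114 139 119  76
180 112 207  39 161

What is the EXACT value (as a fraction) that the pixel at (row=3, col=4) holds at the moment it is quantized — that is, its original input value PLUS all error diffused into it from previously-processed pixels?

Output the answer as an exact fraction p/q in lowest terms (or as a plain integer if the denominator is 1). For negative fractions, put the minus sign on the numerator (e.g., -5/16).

(0,0): OLD=161 → NEW=255, ERR=-94
(0,1): OLD=495/8 → NEW=0, ERR=495/8
(0,2): OLD=20489/128 → NEW=255, ERR=-12151/128
(0,3): OLD=121791/2048 → NEW=0, ERR=121791/2048
(0,4): OLD=5800505/32768 → NEW=255, ERR=-2555335/32768
(1,0): OLD=13085/128 → NEW=0, ERR=13085/128
(1,1): OLD=240011/1024 → NEW=255, ERR=-21109/1024
(1,2): OLD=4336295/32768 → NEW=255, ERR=-4019545/32768
(1,3): OLD=-3491461/131072 → NEW=0, ERR=-3491461/131072
(1,4): OLD=439758481/2097152 → NEW=255, ERR=-95015279/2097152
(2,0): OLD=2770217/16384 → NEW=255, ERR=-1407703/16384
(2,1): OLD=72539155/524288 → NEW=255, ERR=-61154285/524288
(2,2): OLD=221061241/8388608 → NEW=0, ERR=221061241/8388608
(2,3): OLD=31412753115/134217728 → NEW=255, ERR=-2812767525/134217728
(2,4): OLD=350057407805/2147483648 → NEW=255, ERR=-197550922435/2147483648
(3,0): OLD=1411632601/8388608 → NEW=255, ERR=-727462439/8388608
(3,1): OLD=11621928229/67108864 → NEW=255, ERR=-5490832091/67108864
(3,2): OLD=155090135399/2147483648 → NEW=0, ERR=155090135399/2147483648
(3,3): OLD=843727441375/4294967296 → NEW=255, ERR=-251489219105/4294967296
(3,4): OLD=1946493726939/68719476736 → NEW=0, ERR=1946493726939/68719476736
Target (3,4): original=84, with diffused error = 1946493726939/68719476736

Answer: 1946493726939/68719476736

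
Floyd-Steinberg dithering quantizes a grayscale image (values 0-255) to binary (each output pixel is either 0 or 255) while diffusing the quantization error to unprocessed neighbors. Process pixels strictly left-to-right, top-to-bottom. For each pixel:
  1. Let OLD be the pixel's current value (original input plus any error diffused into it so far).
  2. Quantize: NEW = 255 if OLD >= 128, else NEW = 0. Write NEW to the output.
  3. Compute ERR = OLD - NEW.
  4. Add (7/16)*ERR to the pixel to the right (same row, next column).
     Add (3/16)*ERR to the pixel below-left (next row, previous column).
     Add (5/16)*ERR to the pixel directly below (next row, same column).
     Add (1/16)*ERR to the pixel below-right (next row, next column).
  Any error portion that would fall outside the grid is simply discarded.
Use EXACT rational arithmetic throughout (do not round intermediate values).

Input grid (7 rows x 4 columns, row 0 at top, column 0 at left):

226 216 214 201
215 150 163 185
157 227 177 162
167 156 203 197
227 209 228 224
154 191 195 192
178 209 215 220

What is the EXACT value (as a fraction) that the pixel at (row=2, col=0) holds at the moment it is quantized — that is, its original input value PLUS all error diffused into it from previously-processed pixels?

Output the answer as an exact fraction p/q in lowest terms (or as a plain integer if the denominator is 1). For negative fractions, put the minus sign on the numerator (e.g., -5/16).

Answer: 5122947/32768

Derivation:
(0,0): OLD=226 → NEW=255, ERR=-29
(0,1): OLD=3253/16 → NEW=255, ERR=-827/16
(0,2): OLD=48995/256 → NEW=255, ERR=-16285/256
(0,3): OLD=709301/4096 → NEW=255, ERR=-335179/4096
(1,0): OLD=50239/256 → NEW=255, ERR=-15041/256
(1,1): OLD=193337/2048 → NEW=0, ERR=193337/2048
(1,2): OLD=10869037/65536 → NEW=255, ERR=-5842643/65536
(1,3): OLD=122104779/1048576 → NEW=0, ERR=122104779/1048576
(2,0): OLD=5122947/32768 → NEW=255, ERR=-3232893/32768
Target (2,0): original=157, with diffused error = 5122947/32768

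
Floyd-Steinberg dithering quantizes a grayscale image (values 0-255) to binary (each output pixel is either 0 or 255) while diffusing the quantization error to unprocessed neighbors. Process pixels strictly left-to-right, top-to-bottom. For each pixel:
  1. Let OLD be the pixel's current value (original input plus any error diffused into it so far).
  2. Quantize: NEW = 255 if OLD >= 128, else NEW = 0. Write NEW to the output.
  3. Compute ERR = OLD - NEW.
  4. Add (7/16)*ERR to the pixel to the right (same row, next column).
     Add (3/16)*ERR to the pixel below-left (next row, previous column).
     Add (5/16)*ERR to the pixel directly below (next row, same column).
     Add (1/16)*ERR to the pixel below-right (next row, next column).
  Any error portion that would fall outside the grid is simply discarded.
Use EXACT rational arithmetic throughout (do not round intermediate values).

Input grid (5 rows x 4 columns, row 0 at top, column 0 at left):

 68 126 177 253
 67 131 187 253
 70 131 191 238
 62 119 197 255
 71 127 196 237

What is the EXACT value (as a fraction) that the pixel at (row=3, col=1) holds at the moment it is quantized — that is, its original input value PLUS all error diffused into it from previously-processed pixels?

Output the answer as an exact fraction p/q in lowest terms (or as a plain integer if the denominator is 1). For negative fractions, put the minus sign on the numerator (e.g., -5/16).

Answer: 8597194091/67108864

Derivation:
(0,0): OLD=68 → NEW=0, ERR=68
(0,1): OLD=623/4 → NEW=255, ERR=-397/4
(0,2): OLD=8549/64 → NEW=255, ERR=-7771/64
(0,3): OLD=204675/1024 → NEW=255, ERR=-56445/1024
(1,0): OLD=4457/64 → NEW=0, ERR=4457/64
(1,1): OLD=57311/512 → NEW=0, ERR=57311/512
(1,2): OLD=2973515/16384 → NEW=255, ERR=-1204405/16384
(1,3): OLD=51386621/262144 → NEW=255, ERR=-15460099/262144
(2,0): OLD=923653/8192 → NEW=0, ERR=923653/8192
(2,1): OLD=53969543/262144 → NEW=255, ERR=-12877177/262144
(2,2): OLD=74697795/524288 → NEW=255, ERR=-58995645/524288
(2,3): OLD=1390377239/8388608 → NEW=255, ERR=-748717801/8388608
(3,0): OLD=369199797/4194304 → NEW=0, ERR=369199797/4194304
(3,1): OLD=8597194091/67108864 → NEW=255, ERR=-8515566229/67108864
Target (3,1): original=119, with diffused error = 8597194091/67108864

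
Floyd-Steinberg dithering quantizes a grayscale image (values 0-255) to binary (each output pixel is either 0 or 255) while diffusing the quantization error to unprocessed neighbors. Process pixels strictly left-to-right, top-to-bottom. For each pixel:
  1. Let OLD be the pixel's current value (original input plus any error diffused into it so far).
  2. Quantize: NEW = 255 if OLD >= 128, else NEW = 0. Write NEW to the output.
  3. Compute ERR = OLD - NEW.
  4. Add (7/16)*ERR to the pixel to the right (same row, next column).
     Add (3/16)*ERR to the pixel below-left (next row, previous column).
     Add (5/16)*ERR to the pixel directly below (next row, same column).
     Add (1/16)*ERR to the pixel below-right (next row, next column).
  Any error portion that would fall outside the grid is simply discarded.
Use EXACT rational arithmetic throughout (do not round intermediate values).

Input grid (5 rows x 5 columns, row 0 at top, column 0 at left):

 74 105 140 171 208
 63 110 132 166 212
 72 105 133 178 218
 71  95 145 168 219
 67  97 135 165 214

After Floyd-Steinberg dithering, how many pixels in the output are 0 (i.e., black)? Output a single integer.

(0,0): OLD=74 → NEW=0, ERR=74
(0,1): OLD=1099/8 → NEW=255, ERR=-941/8
(0,2): OLD=11333/128 → NEW=0, ERR=11333/128
(0,3): OLD=429539/2048 → NEW=255, ERR=-92701/2048
(0,4): OLD=6166837/32768 → NEW=255, ERR=-2189003/32768
(1,0): OLD=8201/128 → NEW=0, ERR=8201/128
(1,1): OLD=125439/1024 → NEW=0, ERR=125439/1024
(1,2): OLD=6469163/32768 → NEW=255, ERR=-1886677/32768
(1,3): OLD=15685807/131072 → NEW=0, ERR=15685807/131072
(1,4): OLD=504683949/2097152 → NEW=255, ERR=-30089811/2097152
(2,0): OLD=1884005/16384 → NEW=0, ERR=1884005/16384
(2,1): OLD=97935975/524288 → NEW=255, ERR=-35757465/524288
(2,2): OLD=966902901/8388608 → NEW=0, ERR=966902901/8388608
(2,3): OLD=34834467087/134217728 → NEW=255, ERR=608946447/134217728
(2,4): OLD=478847587241/2147483648 → NEW=255, ERR=-68760742999/2147483648
(3,0): OLD=789759573/8388608 → NEW=0, ERR=789759573/8388608
(3,1): OLD=9641861617/67108864 → NEW=255, ERR=-7470898703/67108864
(3,2): OLD=276817707499/2147483648 → NEW=255, ERR=-270790622741/2147483648
(3,3): OLD=495857789507/4294967296 → NEW=0, ERR=495857789507/4294967296
(3,4): OLD=17852448788047/68719476736 → NEW=255, ERR=328982220367/68719476736
(4,0): OLD=81118389019/1073741824 → NEW=0, ERR=81118389019/1073741824
(4,1): OLD=2663014857947/34359738368 → NEW=0, ERR=2663014857947/34359738368
(4,2): OLD=79270375873461/549755813888 → NEW=255, ERR=-60917356667979/549755813888
(4,3): OLD=1280856011140059/8796093022208 → NEW=255, ERR=-962147709522981/8796093022208
(4,4): OLD=24608853915324541/140737488355328 → NEW=255, ERR=-11279205615284099/140737488355328
Output grid:
  Row 0: .#.##  (2 black, running=2)
  Row 1: ..#.#  (3 black, running=5)
  Row 2: .#.##  (2 black, running=7)
  Row 3: .##.#  (2 black, running=9)
  Row 4: ..###  (2 black, running=11)

Answer: 11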